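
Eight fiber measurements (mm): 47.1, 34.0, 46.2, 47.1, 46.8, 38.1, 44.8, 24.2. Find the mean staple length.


Formula: Mean = sum of lengths / count
Sum = 47.1 + 34.0 + 46.2 + 47.1 + 46.8 + 38.1 + 44.8 + 24.2
Sum = 328.3 mm
Mean = 328.3 / 8 = 41.04 mm

41.04 mm


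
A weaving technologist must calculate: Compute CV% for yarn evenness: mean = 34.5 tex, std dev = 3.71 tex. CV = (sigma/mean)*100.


Formula: CV% = (standard deviation / mean) * 100
Step 1: Ratio = 3.71 / 34.5 = 0.107536
Step 2: CV% = 0.107536 * 100 = 10.7536% ≈ 10.8%

10.8%


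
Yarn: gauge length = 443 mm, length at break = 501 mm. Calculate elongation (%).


Formula: Elongation (%) = ((L_break - L0) / L0) * 100
Step 1: Extension = 501 - 443 = 58 mm
Step 2: Elongation = (58 / 443) * 100
Step 3: Elongation = 0.130926 * 100 = 13.0926% ≈ 13.1%

13.1%


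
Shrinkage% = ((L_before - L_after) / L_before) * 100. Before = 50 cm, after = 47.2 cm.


Formula: Shrinkage% = ((L_before - L_after) / L_before) * 100
Step 1: Shrinkage = 50 - 47.2 = 2.8 cm
Step 2: Shrinkage% = (2.8 / 50) * 100
Step 3: Shrinkage% = 0.056 * 100 = 5.6%

5.6%


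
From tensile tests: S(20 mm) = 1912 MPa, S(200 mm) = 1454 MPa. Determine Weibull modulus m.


Formula: m = ln(L1/L2) / ln(S2/S1)
Step 1: ln(L1/L2) = ln(20/200) = -2.30259
Step 2: S2/S1 = 1454/1912 = 0.76046
Step 3: ln(S2/S1) = ln(0.76046) = -0.27383
Step 4: m = -2.30259 / -0.27383 = 8.41

8.41 (Weibull m)


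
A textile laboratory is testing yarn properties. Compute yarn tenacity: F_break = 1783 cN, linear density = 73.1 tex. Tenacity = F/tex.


Formula: Tenacity = Breaking force / Linear density
Tenacity = 1783 cN / 73.1 tex
Tenacity = 24.39 cN/tex

24.39 cN/tex


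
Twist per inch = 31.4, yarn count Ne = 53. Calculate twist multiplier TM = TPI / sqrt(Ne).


Formula: TM = TPI / sqrt(Ne)
Step 1: sqrt(Ne) = sqrt(53) = 7.2801
Step 2: TM = 31.4 / 7.2801 = 4.31

4.31 TM


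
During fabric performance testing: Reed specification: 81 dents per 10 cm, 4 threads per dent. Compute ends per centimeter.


Formula: EPC = (dents per 10 cm * ends per dent) / 10
Step 1: Total ends per 10 cm = 81 * 4 = 324
Step 2: EPC = 324 / 10 = 32.4 ends/cm

32.4 ends/cm


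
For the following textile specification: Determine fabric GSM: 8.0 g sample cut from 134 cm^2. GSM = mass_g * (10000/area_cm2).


Formula: GSM = mass_g / area_m2
Step 1: Convert area: 134 cm^2 = 134 / 10000 = 0.0134 m^2
Step 2: GSM = 8.0 g / 0.0134 m^2 = 597.0 g/m^2

597.0 g/m^2


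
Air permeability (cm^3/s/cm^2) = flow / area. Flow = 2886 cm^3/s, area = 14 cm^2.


Formula: Air Permeability = Airflow / Test Area
AP = 2886 cm^3/s / 14 cm^2
AP = 206.1 cm^3/s/cm^2

206.1 cm^3/s/cm^2


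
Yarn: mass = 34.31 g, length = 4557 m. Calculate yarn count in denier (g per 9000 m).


Formula: den = (mass_g / length_m) * 9000
Substituting: den = (34.31 / 4557) * 9000
Intermediate: 34.31 / 4557 = 0.00752908 g/m
den = 0.00752908 * 9000 = 67.8 denier

67.8 denier


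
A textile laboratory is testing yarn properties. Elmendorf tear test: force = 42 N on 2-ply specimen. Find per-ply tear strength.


Formula: Per-ply strength = Total force / Number of plies
Per-ply = 42 N / 2
Per-ply = 21 N

21 N


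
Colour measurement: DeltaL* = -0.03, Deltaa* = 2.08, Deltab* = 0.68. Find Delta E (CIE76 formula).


Formula: Delta E = sqrt(dL*^2 + da*^2 + db*^2)
Step 1: dL*^2 = (-0.03)^2 = 0.0009
Step 2: da*^2 = 2.08^2 = 4.3264
Step 3: db*^2 = 0.68^2 = 0.4624
Step 4: Sum = 0.0009 + 4.3264 + 0.4624 = 4.7897
Step 5: Delta E = sqrt(4.7897) = 2.19

2.19 Delta E


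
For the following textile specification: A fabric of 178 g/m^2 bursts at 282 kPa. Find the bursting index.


Formula: Bursting Index = Bursting Strength / Fabric GSM
BI = 282 kPa / 178 g/m^2
BI = 1.584 kPa/(g/m^2)

1.584 kPa/(g/m^2)


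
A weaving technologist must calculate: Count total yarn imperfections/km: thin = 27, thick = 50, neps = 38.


Formula: Total = thin places + thick places + neps
Total = 27 + 50 + 38
Total = 115 imperfections/km

115 imperfections/km


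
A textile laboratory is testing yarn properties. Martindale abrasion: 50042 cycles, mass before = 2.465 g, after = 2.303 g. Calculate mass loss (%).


Formula: Mass loss% = ((m_before - m_after) / m_before) * 100
Step 1: Mass loss = 2.465 - 2.303 = 0.162 g
Step 2: Ratio = 0.162 / 2.465 = 0.0657201
Step 3: Mass loss% = 0.0657201 * 100 = 6.57201% ≈ 6.57%

6.57%


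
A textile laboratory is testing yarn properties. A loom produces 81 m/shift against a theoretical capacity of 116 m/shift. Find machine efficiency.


Formula: Efficiency% = (Actual output / Theoretical output) * 100
Efficiency% = (81 / 116) * 100
Efficiency% = 0.698276 * 100 = 69.8276% ≈ 69.8%

69.8%


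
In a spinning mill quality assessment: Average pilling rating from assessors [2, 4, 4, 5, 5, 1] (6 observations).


Formula: Mean = sum / count
Sum = 2 + 4 + 4 + 5 + 5 + 1 = 21
Mean = 21 / 6 = 3.5

3.5


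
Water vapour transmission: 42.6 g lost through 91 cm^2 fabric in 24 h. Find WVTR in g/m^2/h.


Formula: WVTR = mass_loss / (area * time)
Step 1: Convert area: 91 cm^2 = 0.0091 m^2
Step 2: WVTR = 42.6 g / (0.0091 m^2 * 24 h)
Step 3: WVTR = 42.6 / 0.2184 = 195.1 g/m^2/h

195.1 g/m^2/h


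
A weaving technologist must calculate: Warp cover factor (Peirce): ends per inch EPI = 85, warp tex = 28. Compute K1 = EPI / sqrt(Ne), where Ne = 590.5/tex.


Formula: K1 = EPI / sqrt(Ne), with Ne = 590.5 / tex_warp
Step 1: Ne = 590.5 / 28 = 21.089
Step 2: sqrt(Ne) = sqrt(21.089) = 4.5923
Step 3: K1 = 85 / 4.5923 = 18.5

18.5


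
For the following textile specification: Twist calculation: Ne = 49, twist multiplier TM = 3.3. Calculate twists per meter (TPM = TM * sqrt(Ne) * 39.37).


Formula: TPM = TM * sqrt(Ne) * 39.37
Step 1: sqrt(Ne) = sqrt(49) = 7
Step 2: TM * sqrt(Ne) = 3.3 * 7 = 23.1
Step 3: TPM = 23.1 * 39.37 = 909 twists/m

909 twists/m


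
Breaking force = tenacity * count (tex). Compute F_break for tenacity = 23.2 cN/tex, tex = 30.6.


Formula: Breaking force = Tenacity * Linear density
F = 23.2 cN/tex * 30.6 tex
F = 709.92 cN

709.92 cN


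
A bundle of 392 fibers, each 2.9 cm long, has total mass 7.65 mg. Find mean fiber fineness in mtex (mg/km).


Formula: fineness (mtex) = mass (mg) / total length (km) = (mass_mg / total_length_m) * 1000
Step 1: Convert fiber length: 2.9 cm = 0.029 m
Step 2: Total fiber length = 392 * 0.029 = 11.368 m
Step 3: Linear density = 7.65 mg / 11.368 m = 0.6729 mg/m
Step 4: fineness = 0.6729 * 1000 = 672.9 mtex

672.9 mtex


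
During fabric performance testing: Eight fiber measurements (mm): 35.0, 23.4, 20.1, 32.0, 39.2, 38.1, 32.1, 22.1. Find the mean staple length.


Formula: Mean = sum of lengths / count
Sum = 35.0 + 23.4 + 20.1 + 32.0 + 39.2 + 38.1 + 32.1 + 22.1
Sum = 242.0 mm
Mean = 242.0 / 8 = 30.25 mm

30.25 mm


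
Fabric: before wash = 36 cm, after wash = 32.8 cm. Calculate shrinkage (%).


Formula: Shrinkage% = ((L_before - L_after) / L_before) * 100
Step 1: Shrinkage = 36 - 32.8 = 3.2 cm
Step 2: Shrinkage% = (3.2 / 36) * 100
Step 3: Shrinkage% = 0.088889 * 100 = 8.8889% ≈ 8.9%

8.9%


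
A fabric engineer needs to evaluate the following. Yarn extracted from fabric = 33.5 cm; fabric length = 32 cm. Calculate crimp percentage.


Formula: Crimp% = ((L_yarn - L_fabric) / L_fabric) * 100
Step 1: Extension = 33.5 - 32 = 1.5 cm
Step 2: Crimp% = (1.5 / 32) * 100
Step 3: Crimp% = 0.046875 * 100 = 4.6875% ≈ 4.7%

4.7%


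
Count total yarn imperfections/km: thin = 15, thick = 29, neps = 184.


Formula: Total = thin places + thick places + neps
Total = 15 + 29 + 184
Total = 228 imperfections/km

228 imperfections/km


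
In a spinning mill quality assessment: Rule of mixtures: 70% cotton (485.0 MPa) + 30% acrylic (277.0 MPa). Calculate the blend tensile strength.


Formula: Blend property = (fraction_A * property_A) + (fraction_B * property_B)
Step 1: Contribution A = 70/100 * 485.0 MPa = 339.5 MPa
Step 2: Contribution B = 30/100 * 277.0 MPa = 83.1 MPa
Step 3: Blend tensile strength = 339.5 + 83.1 = 422.6 MPa

422.6 MPa


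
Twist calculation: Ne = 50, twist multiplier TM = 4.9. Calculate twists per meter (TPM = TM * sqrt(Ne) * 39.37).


Formula: TPM = TM * sqrt(Ne) * 39.37
Step 1: sqrt(Ne) = sqrt(50) = 7.0711
Step 2: TM * sqrt(Ne) = 4.9 * 7.0711 = 34.6484
Step 3: TPM = 34.6484 * 39.37 = 1364 twists/m

1364 twists/m


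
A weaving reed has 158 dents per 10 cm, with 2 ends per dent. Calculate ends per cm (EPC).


Formula: EPC = (dents per 10 cm * ends per dent) / 10
Step 1: Total ends per 10 cm = 158 * 2 = 316
Step 2: EPC = 316 / 10 = 31.6 ends/cm

31.6 ends/cm


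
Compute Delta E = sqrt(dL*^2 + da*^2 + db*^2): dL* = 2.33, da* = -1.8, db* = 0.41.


Formula: Delta E = sqrt(dL*^2 + da*^2 + db*^2)
Step 1: dL*^2 = 2.33^2 = 5.4289
Step 2: da*^2 = (-1.8)^2 = 3.24
Step 3: db*^2 = 0.41^2 = 0.1681
Step 4: Sum = 5.4289 + 3.24 + 0.1681 = 8.837
Step 5: Delta E = sqrt(8.837) = 2.97

2.97 Delta E


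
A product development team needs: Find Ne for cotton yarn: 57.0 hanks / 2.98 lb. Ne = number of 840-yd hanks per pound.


Formula: Ne = hanks / mass_lb
Substituting: Ne = 57.0 / 2.98
Ne = 19.1

19.1 Ne


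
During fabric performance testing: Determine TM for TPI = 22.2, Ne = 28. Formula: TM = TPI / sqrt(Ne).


Formula: TM = TPI / sqrt(Ne)
Step 1: sqrt(Ne) = sqrt(28) = 5.2915
Step 2: TM = 22.2 / 5.2915 = 4.20

4.20 TM


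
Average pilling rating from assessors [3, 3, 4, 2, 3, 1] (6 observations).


Formula: Mean = sum / count
Sum = 3 + 3 + 4 + 2 + 3 + 1 = 16
Mean = 16 / 6 = 2.7

2.7


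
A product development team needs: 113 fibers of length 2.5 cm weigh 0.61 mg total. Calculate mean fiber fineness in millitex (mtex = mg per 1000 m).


Formula: fineness (mtex) = mass (mg) / total length (km) = (mass_mg / total_length_m) * 1000
Step 1: Convert fiber length: 2.5 cm = 0.025 m
Step 2: Total fiber length = 113 * 0.025 = 2.825 m
Step 3: Linear density = 0.61 mg / 2.825 m = 0.2159 mg/m
Step 4: fineness = 0.2159 * 1000 = 215.9 mtex

215.9 mtex


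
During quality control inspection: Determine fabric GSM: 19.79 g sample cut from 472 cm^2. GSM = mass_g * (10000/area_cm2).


Formula: GSM = mass_g / area_m2
Step 1: Convert area: 472 cm^2 = 472 / 10000 = 0.0472 m^2
Step 2: GSM = 19.79 g / 0.0472 m^2 = 419.3 g/m^2

419.3 g/m^2


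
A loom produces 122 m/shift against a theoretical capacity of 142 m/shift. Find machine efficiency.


Formula: Efficiency% = (Actual output / Theoretical output) * 100
Efficiency% = (122 / 142) * 100
Efficiency% = 0.859155 * 100 = 85.9155% ≈ 85.9%

85.9%


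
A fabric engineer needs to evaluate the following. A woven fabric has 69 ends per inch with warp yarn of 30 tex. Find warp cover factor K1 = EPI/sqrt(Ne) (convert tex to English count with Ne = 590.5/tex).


Formula: K1 = EPI / sqrt(Ne), with Ne = 590.5 / tex_warp
Step 1: Ne = 590.5 / 30 = 19.683
Step 2: sqrt(Ne) = sqrt(19.683) = 4.4366
Step 3: K1 = 69 / 4.4366 = 15.6

15.6


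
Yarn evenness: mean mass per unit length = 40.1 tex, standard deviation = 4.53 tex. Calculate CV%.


Formula: CV% = (standard deviation / mean) * 100
Step 1: Ratio = 4.53 / 40.1 = 0.112968
Step 2: CV% = 0.112968 * 100 = 11.2968% ≈ 11.3%

11.3%


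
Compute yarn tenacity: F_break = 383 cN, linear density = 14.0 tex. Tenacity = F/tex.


Formula: Tenacity = Breaking force / Linear density
Tenacity = 383 cN / 14.0 tex
Tenacity = 27.36 cN/tex

27.36 cN/tex


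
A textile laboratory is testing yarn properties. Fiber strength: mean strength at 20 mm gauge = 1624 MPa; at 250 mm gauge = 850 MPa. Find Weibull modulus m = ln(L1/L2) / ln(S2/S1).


Formula: m = ln(L1/L2) / ln(S2/S1)
Step 1: ln(L1/L2) = ln(20/250) = -2.52573
Step 2: S2/S1 = 850/1624 = 0.5234
Step 3: ln(S2/S1) = ln(0.5234) = -0.64741
Step 4: m = -2.52573 / -0.64741 = 3.90

3.90 (Weibull m)


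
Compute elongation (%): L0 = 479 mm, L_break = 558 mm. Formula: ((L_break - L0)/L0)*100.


Formula: Elongation (%) = ((L_break - L0) / L0) * 100
Step 1: Extension = 558 - 479 = 79 mm
Step 2: Elongation = (79 / 479) * 100
Step 3: Elongation = 0.164927 * 100 = 16.4927% ≈ 16.5%

16.5%


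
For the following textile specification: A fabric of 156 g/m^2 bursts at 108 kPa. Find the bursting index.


Formula: Bursting Index = Bursting Strength / Fabric GSM
BI = 108 kPa / 156 g/m^2
BI = 0.692 kPa/(g/m^2)

0.692 kPa/(g/m^2)


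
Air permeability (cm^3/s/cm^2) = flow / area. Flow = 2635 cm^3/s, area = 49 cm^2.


Formula: Air Permeability = Airflow / Test Area
AP = 2635 cm^3/s / 49 cm^2
AP = 53.8 cm^3/s/cm^2

53.8 cm^3/s/cm^2


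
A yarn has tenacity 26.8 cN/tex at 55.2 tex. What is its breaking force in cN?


Formula: Breaking force = Tenacity * Linear density
F = 26.8 cN/tex * 55.2 tex
F = 1479.36 cN

1479.36 cN


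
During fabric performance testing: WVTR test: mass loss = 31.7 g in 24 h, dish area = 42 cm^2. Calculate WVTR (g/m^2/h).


Formula: WVTR = mass_loss / (area * time)
Step 1: Convert area: 42 cm^2 = 0.0042 m^2
Step 2: WVTR = 31.7 g / (0.0042 m^2 * 24 h)
Step 3: WVTR = 31.7 / 0.1008 = 314.5 g/m^2/h

314.5 g/m^2/h


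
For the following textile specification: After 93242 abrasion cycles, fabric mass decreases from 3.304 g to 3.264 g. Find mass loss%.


Formula: Mass loss% = ((m_before - m_after) / m_before) * 100
Step 1: Mass loss = 3.304 - 3.264 = 0.04 g
Step 2: Ratio = 0.04 / 3.304 = 0.0121065
Step 3: Mass loss% = 0.0121065 * 100 = 1.21065% ≈ 1.21%

1.21%


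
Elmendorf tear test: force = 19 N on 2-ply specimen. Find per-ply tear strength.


Formula: Per-ply strength = Total force / Number of plies
Per-ply = 19 N / 2
Per-ply = 9.5 N

9.5 N


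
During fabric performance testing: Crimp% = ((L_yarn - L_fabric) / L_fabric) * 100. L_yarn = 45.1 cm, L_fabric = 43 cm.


Formula: Crimp% = ((L_yarn - L_fabric) / L_fabric) * 100
Step 1: Extension = 45.1 - 43 = 2.1 cm
Step 2: Crimp% = (2.1 / 43) * 100
Step 3: Crimp% = 0.048837 * 100 = 4.8837% ≈ 4.9%

4.9%


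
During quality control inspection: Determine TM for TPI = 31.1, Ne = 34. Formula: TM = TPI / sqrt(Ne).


Formula: TM = TPI / sqrt(Ne)
Step 1: sqrt(Ne) = sqrt(34) = 5.831
Step 2: TM = 31.1 / 5.831 = 5.33

5.33 TM


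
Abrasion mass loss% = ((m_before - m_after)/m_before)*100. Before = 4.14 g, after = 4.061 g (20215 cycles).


Formula: Mass loss% = ((m_before - m_after) / m_before) * 100
Step 1: Mass loss = 4.14 - 4.061 = 0.079 g
Step 2: Ratio = 0.079 / 4.14 = 0.0190821
Step 3: Mass loss% = 0.0190821 * 100 = 1.90821% ≈ 1.91%

1.91%


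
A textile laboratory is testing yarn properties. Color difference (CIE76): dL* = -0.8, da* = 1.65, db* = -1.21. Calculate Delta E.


Formula: Delta E = sqrt(dL*^2 + da*^2 + db*^2)
Step 1: dL*^2 = (-0.8)^2 = 0.64
Step 2: da*^2 = 1.65^2 = 2.7225
Step 3: db*^2 = (-1.21)^2 = 1.4641
Step 4: Sum = 0.64 + 2.7225 + 1.4641 = 4.8266
Step 5: Delta E = sqrt(4.8266) = 2.2

2.2 Delta E


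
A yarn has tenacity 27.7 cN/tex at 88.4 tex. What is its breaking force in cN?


Formula: Breaking force = Tenacity * Linear density
F = 27.7 cN/tex * 88.4 tex
F = 2448.68 cN

2448.68 cN


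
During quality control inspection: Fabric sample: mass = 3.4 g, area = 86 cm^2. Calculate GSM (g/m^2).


Formula: GSM = mass_g / area_m2
Step 1: Convert area: 86 cm^2 = 86 / 10000 = 0.0086 m^2
Step 2: GSM = 3.4 g / 0.0086 m^2 = 395.3 g/m^2

395.3 g/m^2


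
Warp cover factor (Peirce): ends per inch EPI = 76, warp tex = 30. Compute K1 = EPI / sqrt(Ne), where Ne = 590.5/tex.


Formula: K1 = EPI / sqrt(Ne), with Ne = 590.5 / tex_warp
Step 1: Ne = 590.5 / 30 = 19.683
Step 2: sqrt(Ne) = sqrt(19.683) = 4.4366
Step 3: K1 = 76 / 4.4366 = 17.1

17.1


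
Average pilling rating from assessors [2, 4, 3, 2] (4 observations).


Formula: Mean = sum / count
Sum = 2 + 4 + 3 + 2 = 11
Mean = 11 / 4 = 2.8

2.8


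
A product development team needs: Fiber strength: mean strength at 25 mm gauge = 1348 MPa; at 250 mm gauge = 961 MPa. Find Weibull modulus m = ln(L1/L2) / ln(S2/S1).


Formula: m = ln(L1/L2) / ln(S2/S1)
Step 1: ln(L1/L2) = ln(25/250) = -2.30259
Step 2: S2/S1 = 961/1348 = 0.71291
Step 3: ln(S2/S1) = ln(0.71291) = -0.33840
Step 4: m = -2.30259 / -0.33840 = 6.80

6.80 (Weibull m)


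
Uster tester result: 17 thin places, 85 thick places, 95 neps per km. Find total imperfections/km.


Formula: Total = thin places + thick places + neps
Total = 17 + 85 + 95
Total = 197 imperfections/km

197 imperfections/km


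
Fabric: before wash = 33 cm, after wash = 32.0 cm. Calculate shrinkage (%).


Formula: Shrinkage% = ((L_before - L_after) / L_before) * 100
Step 1: Shrinkage = 33 - 32.0 = 1.0 cm
Step 2: Shrinkage% = (1.0 / 33) * 100
Step 3: Shrinkage% = 0.030303 * 100 = 3.0303% ≈ 3.0%

3.0%


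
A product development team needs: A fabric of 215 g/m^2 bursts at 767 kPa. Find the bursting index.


Formula: Bursting Index = Bursting Strength / Fabric GSM
BI = 767 kPa / 215 g/m^2
BI = 3.567 kPa/(g/m^2)

3.567 kPa/(g/m^2)


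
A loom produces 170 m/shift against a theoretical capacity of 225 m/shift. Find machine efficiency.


Formula: Efficiency% = (Actual output / Theoretical output) * 100
Efficiency% = (170 / 225) * 100
Efficiency% = 0.755556 * 100 = 75.5556% ≈ 75.6%

75.6%


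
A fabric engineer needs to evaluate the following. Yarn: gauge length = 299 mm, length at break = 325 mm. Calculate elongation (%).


Formula: Elongation (%) = ((L_break - L0) / L0) * 100
Step 1: Extension = 325 - 299 = 26 mm
Step 2: Elongation = (26 / 299) * 100
Step 3: Elongation = 0.086957 * 100 = 8.6957% ≈ 8.7%

8.7%


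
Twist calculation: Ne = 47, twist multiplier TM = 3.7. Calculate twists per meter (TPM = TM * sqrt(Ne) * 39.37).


Formula: TPM = TM * sqrt(Ne) * 39.37
Step 1: sqrt(Ne) = sqrt(47) = 6.8557
Step 2: TM * sqrt(Ne) = 3.7 * 6.8557 = 25.3661
Step 3: TPM = 25.3661 * 39.37 = 999 twists/m

999 twists/m


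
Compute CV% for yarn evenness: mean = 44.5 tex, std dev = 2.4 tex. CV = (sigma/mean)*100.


Formula: CV% = (standard deviation / mean) * 100
Step 1: Ratio = 2.4 / 44.5 = 0.053933
Step 2: CV% = 0.053933 * 100 = 5.3933% ≈ 5.4%

5.4%


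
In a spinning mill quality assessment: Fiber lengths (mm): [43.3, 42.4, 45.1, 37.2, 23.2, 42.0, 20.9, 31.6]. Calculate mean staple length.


Formula: Mean = sum of lengths / count
Sum = 43.3 + 42.4 + 45.1 + 37.2 + 23.2 + 42.0 + 20.9 + 31.6
Sum = 285.7 mm
Mean = 285.7 / 8 = 35.71 mm

35.71 mm


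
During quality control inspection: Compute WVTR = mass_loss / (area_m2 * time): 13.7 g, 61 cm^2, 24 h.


Formula: WVTR = mass_loss / (area * time)
Step 1: Convert area: 61 cm^2 = 0.0061 m^2
Step 2: WVTR = 13.7 g / (0.0061 m^2 * 24 h)
Step 3: WVTR = 13.7 / 0.1464 = 93.6 g/m^2/h

93.6 g/m^2/h


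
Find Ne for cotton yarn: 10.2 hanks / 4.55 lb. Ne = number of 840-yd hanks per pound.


Formula: Ne = hanks / mass_lb
Substituting: Ne = 10.2 / 4.55
Ne = 2.2

2.2 Ne


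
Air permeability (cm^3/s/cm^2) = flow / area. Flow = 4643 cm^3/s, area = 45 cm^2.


Formula: Air Permeability = Airflow / Test Area
AP = 4643 cm^3/s / 45 cm^2
AP = 103.2 cm^3/s/cm^2

103.2 cm^3/s/cm^2


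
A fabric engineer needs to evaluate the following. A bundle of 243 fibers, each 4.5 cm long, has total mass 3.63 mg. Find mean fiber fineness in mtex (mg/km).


Formula: fineness (mtex) = mass (mg) / total length (km) = (mass_mg / total_length_m) * 1000
Step 1: Convert fiber length: 4.5 cm = 0.045 m
Step 2: Total fiber length = 243 * 0.045 = 10.935 m
Step 3: Linear density = 3.63 mg / 10.935 m = 0.3320 mg/m
Step 4: fineness = 0.3320 * 1000 = 332.0 mtex

332.0 mtex


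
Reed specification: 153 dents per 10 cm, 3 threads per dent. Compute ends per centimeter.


Formula: EPC = (dents per 10 cm * ends per dent) / 10
Step 1: Total ends per 10 cm = 153 * 3 = 459
Step 2: EPC = 459 / 10 = 45.9 ends/cm

45.9 ends/cm


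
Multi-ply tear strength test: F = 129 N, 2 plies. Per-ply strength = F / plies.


Formula: Per-ply strength = Total force / Number of plies
Per-ply = 129 N / 2
Per-ply = 64.5 N

64.5 N


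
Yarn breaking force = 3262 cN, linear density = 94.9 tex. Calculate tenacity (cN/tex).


Formula: Tenacity = Breaking force / Linear density
Tenacity = 3262 cN / 94.9 tex
Tenacity = 34.37 cN/tex

34.37 cN/tex


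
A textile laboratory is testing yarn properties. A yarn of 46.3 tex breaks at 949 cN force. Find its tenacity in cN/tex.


Formula: Tenacity = Breaking force / Linear density
Tenacity = 949 cN / 46.3 tex
Tenacity = 20.50 cN/tex

20.50 cN/tex


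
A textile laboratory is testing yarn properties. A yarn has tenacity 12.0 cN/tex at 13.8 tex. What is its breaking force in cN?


Formula: Breaking force = Tenacity * Linear density
F = 12.0 cN/tex * 13.8 tex
F = 165.60 cN

165.60 cN


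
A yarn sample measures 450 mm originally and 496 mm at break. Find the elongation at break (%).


Formula: Elongation (%) = ((L_break - L0) / L0) * 100
Step 1: Extension = 496 - 450 = 46 mm
Step 2: Elongation = (46 / 450) * 100
Step 3: Elongation = 0.102222 * 100 = 10.2222% ≈ 10.2%

10.2%


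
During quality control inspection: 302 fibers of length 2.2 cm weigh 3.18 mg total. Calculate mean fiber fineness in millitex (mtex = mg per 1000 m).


Formula: fineness (mtex) = mass (mg) / total length (km) = (mass_mg / total_length_m) * 1000
Step 1: Convert fiber length: 2.2 cm = 0.022 m
Step 2: Total fiber length = 302 * 0.022 = 6.644 m
Step 3: Linear density = 3.18 mg / 6.644 m = 0.4786 mg/m
Step 4: fineness = 0.4786 * 1000 = 478.6 mtex

478.6 mtex


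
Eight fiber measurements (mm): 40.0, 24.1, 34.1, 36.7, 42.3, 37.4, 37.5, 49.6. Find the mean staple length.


Formula: Mean = sum of lengths / count
Sum = 40.0 + 24.1 + 34.1 + 36.7 + 42.3 + 37.4 + 37.5 + 49.6
Sum = 301.7 mm
Mean = 301.7 / 8 = 37.71 mm

37.71 mm


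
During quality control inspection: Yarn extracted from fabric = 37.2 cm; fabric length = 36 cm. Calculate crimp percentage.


Formula: Crimp% = ((L_yarn - L_fabric) / L_fabric) * 100
Step 1: Extension = 37.2 - 36 = 1.2 cm
Step 2: Crimp% = (1.2 / 36) * 100
Step 3: Crimp% = 0.033333 * 100 = 3.3333% ≈ 3.3%

3.3%


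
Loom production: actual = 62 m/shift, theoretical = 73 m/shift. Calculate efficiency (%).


Formula: Efficiency% = (Actual output / Theoretical output) * 100
Efficiency% = (62 / 73) * 100
Efficiency% = 0.849315 * 100 = 84.9315% ≈ 84.9%

84.9%


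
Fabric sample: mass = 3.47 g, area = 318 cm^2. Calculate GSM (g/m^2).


Formula: GSM = mass_g / area_m2
Step 1: Convert area: 318 cm^2 = 318 / 10000 = 0.0318 m^2
Step 2: GSM = 3.47 g / 0.0318 m^2 = 109.1 g/m^2

109.1 g/m^2


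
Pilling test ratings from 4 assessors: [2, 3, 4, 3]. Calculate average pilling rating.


Formula: Mean = sum / count
Sum = 2 + 3 + 4 + 3 = 12
Mean = 12 / 4 = 3.0

3.0


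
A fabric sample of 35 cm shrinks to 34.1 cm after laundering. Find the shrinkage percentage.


Formula: Shrinkage% = ((L_before - L_after) / L_before) * 100
Step 1: Shrinkage = 35 - 34.1 = 0.9 cm
Step 2: Shrinkage% = (0.9 / 35) * 100
Step 3: Shrinkage% = 0.025714 * 100 = 2.5714% ≈ 2.6%

2.6%


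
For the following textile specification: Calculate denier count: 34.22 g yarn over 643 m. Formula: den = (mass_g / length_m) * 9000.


Formula: den = (mass_g / length_m) * 9000
Substituting: den = (34.22 / 643) * 9000
Intermediate: 34.22 / 643 = 0.05321928 g/m
den = 0.05321928 * 9000 = 479.0 denier

479.0 denier


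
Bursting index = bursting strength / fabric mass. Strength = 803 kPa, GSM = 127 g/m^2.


Formula: Bursting Index = Bursting Strength / Fabric GSM
BI = 803 kPa / 127 g/m^2
BI = 6.323 kPa/(g/m^2)

6.323 kPa/(g/m^2)


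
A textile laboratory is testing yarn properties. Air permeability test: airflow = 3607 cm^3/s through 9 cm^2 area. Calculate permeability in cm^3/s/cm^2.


Formula: Air Permeability = Airflow / Test Area
AP = 3607 cm^3/s / 9 cm^2
AP = 400.8 cm^3/s/cm^2

400.8 cm^3/s/cm^2


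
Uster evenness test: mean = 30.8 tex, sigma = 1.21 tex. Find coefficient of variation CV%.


Formula: CV% = (standard deviation / mean) * 100
Step 1: Ratio = 1.21 / 30.8 = 0.039286
Step 2: CV% = 0.039286 * 100 = 3.9286% ≈ 3.9%

3.9%


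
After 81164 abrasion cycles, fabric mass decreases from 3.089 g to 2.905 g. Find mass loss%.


Formula: Mass loss% = ((m_before - m_after) / m_before) * 100
Step 1: Mass loss = 3.089 - 2.905 = 0.184 g
Step 2: Ratio = 0.184 / 3.089 = 0.0595662
Step 3: Mass loss% = 0.0595662 * 100 = 5.95662% ≈ 5.96%

5.96%


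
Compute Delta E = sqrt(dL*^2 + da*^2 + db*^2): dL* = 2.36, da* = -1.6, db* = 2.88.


Formula: Delta E = sqrt(dL*^2 + da*^2 + db*^2)
Step 1: dL*^2 = 2.36^2 = 5.5696
Step 2: da*^2 = (-1.6)^2 = 2.56
Step 3: db*^2 = 2.88^2 = 8.2944
Step 4: Sum = 5.5696 + 2.56 + 8.2944 = 16.424
Step 5: Delta E = sqrt(16.424) = 4.05

4.05 Delta E


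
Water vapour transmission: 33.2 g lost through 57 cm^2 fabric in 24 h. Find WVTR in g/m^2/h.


Formula: WVTR = mass_loss / (area * time)
Step 1: Convert area: 57 cm^2 = 0.0057 m^2
Step 2: WVTR = 33.2 g / (0.0057 m^2 * 24 h)
Step 3: WVTR = 33.2 / 0.1368 = 242.7 g/m^2/h

242.7 g/m^2/h


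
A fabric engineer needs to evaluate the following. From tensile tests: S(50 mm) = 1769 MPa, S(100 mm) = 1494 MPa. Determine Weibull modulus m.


Formula: m = ln(L1/L2) / ln(S2/S1)
Step 1: ln(L1/L2) = ln(50/100) = -0.69315
Step 2: S2/S1 = 1494/1769 = 0.84454
Step 3: ln(S2/S1) = ln(0.84454) = -0.16896
Step 4: m = -0.69315 / -0.16896 = 4.10

4.10 (Weibull m)


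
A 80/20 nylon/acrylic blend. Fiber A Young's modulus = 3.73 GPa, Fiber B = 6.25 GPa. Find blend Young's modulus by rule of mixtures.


Formula: Blend property = (fraction_A * property_A) + (fraction_B * property_B)
Step 1: Contribution A = 80/100 * 3.73 GPa = 2.984 GPa
Step 2: Contribution B = 20/100 * 6.25 GPa = 1.25 GPa
Step 3: Blend Young's modulus = 2.984 + 1.25 = 4.234 GPa

4.234 GPa


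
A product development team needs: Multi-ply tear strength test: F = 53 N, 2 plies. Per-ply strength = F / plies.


Formula: Per-ply strength = Total force / Number of plies
Per-ply = 53 N / 2
Per-ply = 26.5 N

26.5 N


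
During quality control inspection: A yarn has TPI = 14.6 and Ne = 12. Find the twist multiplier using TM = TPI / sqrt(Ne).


Formula: TM = TPI / sqrt(Ne)
Step 1: sqrt(Ne) = sqrt(12) = 3.4641
Step 2: TM = 14.6 / 3.4641 = 4.21

4.21 TM


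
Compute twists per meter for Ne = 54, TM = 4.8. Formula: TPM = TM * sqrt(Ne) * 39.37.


Formula: TPM = TM * sqrt(Ne) * 39.37
Step 1: sqrt(Ne) = sqrt(54) = 7.3485
Step 2: TM * sqrt(Ne) = 4.8 * 7.3485 = 35.2728
Step 3: TPM = 35.2728 * 39.37 = 1389 twists/m

1389 twists/m


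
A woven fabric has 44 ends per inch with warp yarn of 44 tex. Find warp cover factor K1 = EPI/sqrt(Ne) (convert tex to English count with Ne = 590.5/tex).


Formula: K1 = EPI / sqrt(Ne), with Ne = 590.5 / tex_warp
Step 1: Ne = 590.5 / 44 = 13.42
Step 2: sqrt(Ne) = sqrt(13.42) = 3.6633
Step 3: K1 = 44 / 3.6633 = 12.0

12.0


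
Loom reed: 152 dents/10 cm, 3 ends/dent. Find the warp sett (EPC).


Formula: EPC = (dents per 10 cm * ends per dent) / 10
Step 1: Total ends per 10 cm = 152 * 3 = 456
Step 2: EPC = 456 / 10 = 45.6 ends/cm

45.6 ends/cm


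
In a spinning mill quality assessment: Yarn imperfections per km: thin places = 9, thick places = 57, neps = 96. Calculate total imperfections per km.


Formula: Total = thin places + thick places + neps
Total = 9 + 57 + 96
Total = 162 imperfections/km

162 imperfections/km


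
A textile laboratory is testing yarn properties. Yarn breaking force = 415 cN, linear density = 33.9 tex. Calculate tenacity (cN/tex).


Formula: Tenacity = Breaking force / Linear density
Tenacity = 415 cN / 33.9 tex
Tenacity = 12.24 cN/tex

12.24 cN/tex


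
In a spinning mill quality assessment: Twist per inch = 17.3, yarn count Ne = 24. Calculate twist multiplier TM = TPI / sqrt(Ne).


Formula: TM = TPI / sqrt(Ne)
Step 1: sqrt(Ne) = sqrt(24) = 4.899
Step 2: TM = 17.3 / 4.899 = 3.53

3.53 TM


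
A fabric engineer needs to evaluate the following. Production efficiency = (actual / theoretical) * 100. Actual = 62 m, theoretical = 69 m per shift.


Formula: Efficiency% = (Actual output / Theoretical output) * 100
Efficiency% = (62 / 69) * 100
Efficiency% = 0.898551 * 100 = 89.8551% ≈ 89.9%

89.9%


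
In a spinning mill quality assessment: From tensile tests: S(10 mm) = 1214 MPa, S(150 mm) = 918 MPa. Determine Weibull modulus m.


Formula: m = ln(L1/L2) / ln(S2/S1)
Step 1: ln(L1/L2) = ln(10/150) = -2.70805
Step 2: S2/S1 = 918/1214 = 0.75618
Step 3: ln(S2/S1) = ln(0.75618) = -0.27948
Step 4: m = -2.70805 / -0.27948 = 9.69

9.69 (Weibull m)


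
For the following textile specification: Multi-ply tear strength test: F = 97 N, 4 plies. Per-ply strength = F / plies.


Formula: Per-ply strength = Total force / Number of plies
Per-ply = 97 N / 4
Per-ply = 24.25 N

24.25 N


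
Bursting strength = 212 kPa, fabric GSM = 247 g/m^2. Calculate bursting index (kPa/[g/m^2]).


Formula: Bursting Index = Bursting Strength / Fabric GSM
BI = 212 kPa / 247 g/m^2
BI = 0.858 kPa/(g/m^2)

0.858 kPa/(g/m^2)


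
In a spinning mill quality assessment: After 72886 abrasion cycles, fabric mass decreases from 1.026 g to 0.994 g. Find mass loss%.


Formula: Mass loss% = ((m_before - m_after) / m_before) * 100
Step 1: Mass loss = 1.026 - 0.994 = 0.032 g
Step 2: Ratio = 0.032 / 1.026 = 0.0311891
Step 3: Mass loss% = 0.0311891 * 100 = 3.11891% ≈ 3.12%

3.12%


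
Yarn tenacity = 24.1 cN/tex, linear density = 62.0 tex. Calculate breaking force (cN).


Formula: Breaking force = Tenacity * Linear density
F = 24.1 cN/tex * 62.0 tex
F = 1494.20 cN

1494.20 cN


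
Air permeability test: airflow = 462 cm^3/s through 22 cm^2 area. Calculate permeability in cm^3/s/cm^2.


Formula: Air Permeability = Airflow / Test Area
AP = 462 cm^3/s / 22 cm^2
AP = 21.0 cm^3/s/cm^2

21.0 cm^3/s/cm^2


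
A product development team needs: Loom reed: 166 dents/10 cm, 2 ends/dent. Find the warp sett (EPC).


Formula: EPC = (dents per 10 cm * ends per dent) / 10
Step 1: Total ends per 10 cm = 166 * 2 = 332
Step 2: EPC = 332 / 10 = 33.2 ends/cm

33.2 ends/cm


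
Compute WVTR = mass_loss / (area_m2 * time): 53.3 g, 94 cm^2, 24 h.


Formula: WVTR = mass_loss / (area * time)
Step 1: Convert area: 94 cm^2 = 0.0094 m^2
Step 2: WVTR = 53.3 g / (0.0094 m^2 * 24 h)
Step 3: WVTR = 53.3 / 0.2256 = 236.3 g/m^2/h

236.3 g/m^2/h


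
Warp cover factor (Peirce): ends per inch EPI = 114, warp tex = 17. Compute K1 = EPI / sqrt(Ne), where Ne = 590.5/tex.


Formula: K1 = EPI / sqrt(Ne), with Ne = 590.5 / tex_warp
Step 1: Ne = 590.5 / 17 = 34.735
Step 2: sqrt(Ne) = sqrt(34.735) = 5.8936
Step 3: K1 = 114 / 5.8936 = 19.3

19.3


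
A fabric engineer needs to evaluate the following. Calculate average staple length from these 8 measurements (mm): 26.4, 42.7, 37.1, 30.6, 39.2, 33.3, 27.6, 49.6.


Formula: Mean = sum of lengths / count
Sum = 26.4 + 42.7 + 37.1 + 30.6 + 39.2 + 33.3 + 27.6 + 49.6
Sum = 286.5 mm
Mean = 286.5 / 8 = 35.81 mm

35.81 mm


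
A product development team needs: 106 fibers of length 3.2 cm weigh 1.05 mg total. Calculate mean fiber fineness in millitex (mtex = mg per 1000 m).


Formula: fineness (mtex) = mass (mg) / total length (km) = (mass_mg / total_length_m) * 1000
Step 1: Convert fiber length: 3.2 cm = 0.032 m
Step 2: Total fiber length = 106 * 0.032 = 3.392 m
Step 3: Linear density = 1.05 mg / 3.392 m = 0.3096 mg/m
Step 4: fineness = 0.3096 * 1000 = 309.6 mtex

309.6 mtex


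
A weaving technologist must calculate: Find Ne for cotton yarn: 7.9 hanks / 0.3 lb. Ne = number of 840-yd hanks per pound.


Formula: Ne = hanks / mass_lb
Substituting: Ne = 7.9 / 0.3
Ne = 26.3

26.3 Ne


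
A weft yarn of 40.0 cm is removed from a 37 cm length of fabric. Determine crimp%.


Formula: Crimp% = ((L_yarn - L_fabric) / L_fabric) * 100
Step 1: Extension = 40.0 - 37 = 3.0 cm
Step 2: Crimp% = (3.0 / 37) * 100
Step 3: Crimp% = 0.081081 * 100 = 8.1081% ≈ 8.1%

8.1%


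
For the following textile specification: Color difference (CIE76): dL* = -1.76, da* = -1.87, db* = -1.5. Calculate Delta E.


Formula: Delta E = sqrt(dL*^2 + da*^2 + db*^2)
Step 1: dL*^2 = (-1.76)^2 = 3.0976
Step 2: da*^2 = (-1.87)^2 = 3.4969
Step 3: db*^2 = (-1.5)^2 = 2.25
Step 4: Sum = 3.0976 + 3.4969 + 2.25 = 8.8445
Step 5: Delta E = sqrt(8.8445) = 2.97

2.97 Delta E


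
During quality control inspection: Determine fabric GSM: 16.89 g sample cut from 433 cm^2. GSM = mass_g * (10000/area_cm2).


Formula: GSM = mass_g / area_m2
Step 1: Convert area: 433 cm^2 = 433 / 10000 = 0.0433 m^2
Step 2: GSM = 16.89 g / 0.0433 m^2 = 390.1 g/m^2

390.1 g/m^2


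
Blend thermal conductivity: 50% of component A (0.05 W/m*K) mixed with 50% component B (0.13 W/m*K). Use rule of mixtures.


Formula: Blend property = (fraction_A * property_A) + (fraction_B * property_B)
Step 1: Contribution A = 50/100 * 0.05 W/m*K = 0.025 W/m*K
Step 2: Contribution B = 50/100 * 0.13 W/m*K = 0.065 W/m*K
Step 3: Blend thermal conductivity = 0.025 + 0.065 = 0.09 W/m*K

0.09 W/m*K


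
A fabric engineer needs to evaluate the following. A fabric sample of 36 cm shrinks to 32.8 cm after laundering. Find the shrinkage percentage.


Formula: Shrinkage% = ((L_before - L_after) / L_before) * 100
Step 1: Shrinkage = 36 - 32.8 = 3.2 cm
Step 2: Shrinkage% = (3.2 / 36) * 100
Step 3: Shrinkage% = 0.088889 * 100 = 8.8889% ≈ 8.9%

8.9%


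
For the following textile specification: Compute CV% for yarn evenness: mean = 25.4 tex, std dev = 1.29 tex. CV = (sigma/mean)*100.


Formula: CV% = (standard deviation / mean) * 100
Step 1: Ratio = 1.29 / 25.4 = 0.050787
Step 2: CV% = 0.050787 * 100 = 5.0787% ≈ 5.1%

5.1%


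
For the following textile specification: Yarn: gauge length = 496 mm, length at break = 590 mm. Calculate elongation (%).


Formula: Elongation (%) = ((L_break - L0) / L0) * 100
Step 1: Extension = 590 - 496 = 94 mm
Step 2: Elongation = (94 / 496) * 100
Step 3: Elongation = 0.189516 * 100 = 18.9516% ≈ 19.0%

19.0%


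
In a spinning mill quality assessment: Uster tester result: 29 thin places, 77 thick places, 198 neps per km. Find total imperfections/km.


Formula: Total = thin places + thick places + neps
Total = 29 + 77 + 198
Total = 304 imperfections/km

304 imperfections/km


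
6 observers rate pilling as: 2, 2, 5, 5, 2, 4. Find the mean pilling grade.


Formula: Mean = sum / count
Sum = 2 + 2 + 5 + 5 + 2 + 4 = 20
Mean = 20 / 6 = 3.3

3.3


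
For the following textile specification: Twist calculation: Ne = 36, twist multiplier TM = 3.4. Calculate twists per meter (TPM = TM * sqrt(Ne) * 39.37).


Formula: TPM = TM * sqrt(Ne) * 39.37
Step 1: sqrt(Ne) = sqrt(36) = 6
Step 2: TM * sqrt(Ne) = 3.4 * 6 = 20.4
Step 3: TPM = 20.4 * 39.37 = 803 twists/m

803 twists/m


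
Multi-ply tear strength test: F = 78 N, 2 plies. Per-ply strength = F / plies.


Formula: Per-ply strength = Total force / Number of plies
Per-ply = 78 N / 2
Per-ply = 39 N

39 N


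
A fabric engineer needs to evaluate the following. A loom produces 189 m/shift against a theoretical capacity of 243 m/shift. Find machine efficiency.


Formula: Efficiency% = (Actual output / Theoretical output) * 100
Efficiency% = (189 / 243) * 100
Efficiency% = 0.777778 * 100 = 77.7778% ≈ 77.8%

77.8%


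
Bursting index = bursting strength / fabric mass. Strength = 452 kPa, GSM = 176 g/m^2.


Formula: Bursting Index = Bursting Strength / Fabric GSM
BI = 452 kPa / 176 g/m^2
BI = 2.568 kPa/(g/m^2)

2.568 kPa/(g/m^2)


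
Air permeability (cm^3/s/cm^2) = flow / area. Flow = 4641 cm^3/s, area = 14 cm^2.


Formula: Air Permeability = Airflow / Test Area
AP = 4641 cm^3/s / 14 cm^2
AP = 331.5 cm^3/s/cm^2

331.5 cm^3/s/cm^2


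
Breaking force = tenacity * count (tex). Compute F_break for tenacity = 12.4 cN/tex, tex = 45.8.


Formula: Breaking force = Tenacity * Linear density
F = 12.4 cN/tex * 45.8 tex
F = 567.92 cN

567.92 cN


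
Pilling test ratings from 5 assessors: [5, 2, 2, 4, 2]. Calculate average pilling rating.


Formula: Mean = sum / count
Sum = 5 + 2 + 2 + 4 + 2 = 15
Mean = 15 / 5 = 3.0

3.0


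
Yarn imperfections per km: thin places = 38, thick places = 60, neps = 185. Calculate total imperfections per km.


Formula: Total = thin places + thick places + neps
Total = 38 + 60 + 185
Total = 283 imperfections/km

283 imperfections/km


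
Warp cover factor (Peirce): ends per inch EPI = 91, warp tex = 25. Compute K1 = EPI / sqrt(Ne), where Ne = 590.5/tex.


Formula: K1 = EPI / sqrt(Ne), with Ne = 590.5 / tex_warp
Step 1: Ne = 590.5 / 25 = 23.62
Step 2: sqrt(Ne) = sqrt(23.62) = 4.86
Step 3: K1 = 91 / 4.86 = 18.7

18.7


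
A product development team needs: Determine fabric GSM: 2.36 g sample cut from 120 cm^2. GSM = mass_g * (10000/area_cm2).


Formula: GSM = mass_g / area_m2
Step 1: Convert area: 120 cm^2 = 120 / 10000 = 0.012 m^2
Step 2: GSM = 2.36 g / 0.012 m^2 = 196.7 g/m^2

196.7 g/m^2


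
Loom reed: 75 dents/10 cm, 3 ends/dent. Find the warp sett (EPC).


Formula: EPC = (dents per 10 cm * ends per dent) / 10
Step 1: Total ends per 10 cm = 75 * 3 = 225
Step 2: EPC = 225 / 10 = 22.5 ends/cm

22.5 ends/cm


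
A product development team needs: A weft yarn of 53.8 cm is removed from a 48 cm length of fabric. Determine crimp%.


Formula: Crimp% = ((L_yarn - L_fabric) / L_fabric) * 100
Step 1: Extension = 53.8 - 48 = 5.8 cm
Step 2: Crimp% = (5.8 / 48) * 100
Step 3: Crimp% = 0.120833 * 100 = 12.0833% ≈ 12.1%

12.1%


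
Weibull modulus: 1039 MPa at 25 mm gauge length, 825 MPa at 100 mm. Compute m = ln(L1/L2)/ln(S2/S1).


Formula: m = ln(L1/L2) / ln(S2/S1)
Step 1: ln(L1/L2) = ln(25/100) = -1.38629
Step 2: S2/S1 = 825/1039 = 0.79403
Step 3: ln(S2/S1) = ln(0.79403) = -0.23063
Step 4: m = -1.38629 / -0.23063 = 6.01

6.01 (Weibull m)


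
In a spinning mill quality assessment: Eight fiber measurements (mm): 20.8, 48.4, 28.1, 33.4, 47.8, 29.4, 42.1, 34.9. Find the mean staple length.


Formula: Mean = sum of lengths / count
Sum = 20.8 + 48.4 + 28.1 + 33.4 + 47.8 + 29.4 + 42.1 + 34.9
Sum = 284.9 mm
Mean = 284.9 / 8 = 35.61 mm

35.61 mm


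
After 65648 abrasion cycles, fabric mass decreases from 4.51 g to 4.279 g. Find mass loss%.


Formula: Mass loss% = ((m_before - m_after) / m_before) * 100
Step 1: Mass loss = 4.51 - 4.279 = 0.231 g
Step 2: Ratio = 0.231 / 4.51 = 0.0512195
Step 3: Mass loss% = 0.0512195 * 100 = 5.12195% ≈ 5.12%

5.12%


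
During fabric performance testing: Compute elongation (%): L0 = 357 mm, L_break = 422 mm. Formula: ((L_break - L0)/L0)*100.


Formula: Elongation (%) = ((L_break - L0) / L0) * 100
Step 1: Extension = 422 - 357 = 65 mm
Step 2: Elongation = (65 / 357) * 100
Step 3: Elongation = 0.182073 * 100 = 18.2073% ≈ 18.2%

18.2%


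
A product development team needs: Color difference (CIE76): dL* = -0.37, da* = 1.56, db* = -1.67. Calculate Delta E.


Formula: Delta E = sqrt(dL*^2 + da*^2 + db*^2)
Step 1: dL*^2 = (-0.37)^2 = 0.1369
Step 2: da*^2 = 1.56^2 = 2.4336
Step 3: db*^2 = (-1.67)^2 = 2.7889
Step 4: Sum = 0.1369 + 2.4336 + 2.7889 = 5.3594
Step 5: Delta E = sqrt(5.3594) = 2.32

2.32 Delta E


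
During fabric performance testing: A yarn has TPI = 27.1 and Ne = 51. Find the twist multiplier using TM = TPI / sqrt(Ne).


Formula: TM = TPI / sqrt(Ne)
Step 1: sqrt(Ne) = sqrt(51) = 7.1414
Step 2: TM = 27.1 / 7.1414 = 3.79

3.79 TM


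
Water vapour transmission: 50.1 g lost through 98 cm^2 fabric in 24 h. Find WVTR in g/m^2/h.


Formula: WVTR = mass_loss / (area * time)
Step 1: Convert area: 98 cm^2 = 0.0098 m^2
Step 2: WVTR = 50.1 g / (0.0098 m^2 * 24 h)
Step 3: WVTR = 50.1 / 0.2352 = 213.0 g/m^2/h

213.0 g/m^2/h
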